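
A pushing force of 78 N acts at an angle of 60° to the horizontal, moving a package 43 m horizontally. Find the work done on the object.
W = F·d·cosθ = (78)(43)cos(60°) = 1677 J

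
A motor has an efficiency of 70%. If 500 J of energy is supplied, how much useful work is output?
W_out = η·W_in = 0.7·500 = 350.0 J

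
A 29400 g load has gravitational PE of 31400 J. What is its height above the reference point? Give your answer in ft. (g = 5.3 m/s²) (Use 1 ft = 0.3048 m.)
Convert to SI: m = 29.4 kg, PE = 31400.0 J
h = PE/(mg) = 31400.0/(29.4·5.3) = 201.515 m = 661.1 ft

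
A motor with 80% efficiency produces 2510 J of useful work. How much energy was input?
W_in = W_out/η = 2510/0.8 = 3138 J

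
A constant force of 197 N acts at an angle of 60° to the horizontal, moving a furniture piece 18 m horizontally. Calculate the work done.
W = F·d·cosθ = (197)(18)cos(60°) = 1773 J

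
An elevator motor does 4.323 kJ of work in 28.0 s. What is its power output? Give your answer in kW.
Convert to SI: W = 4323.0 J, t = 28.0 s
P = W/t = 4323.0/28.0 = 154.393 W = 0.1544 kW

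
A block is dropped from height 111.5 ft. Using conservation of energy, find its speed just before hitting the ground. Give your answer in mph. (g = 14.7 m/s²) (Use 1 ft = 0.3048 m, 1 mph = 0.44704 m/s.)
Convert to SI: h = 33.9852 m
mgh = ½mv² ⇒ v = √(2gh) = √(2·14.7·33.9852) = 31.6096 m/s = 70.71 mph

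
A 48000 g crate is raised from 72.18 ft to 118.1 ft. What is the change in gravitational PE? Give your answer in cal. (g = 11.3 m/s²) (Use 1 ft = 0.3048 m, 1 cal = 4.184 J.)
Convert to SI: m = 48.0 kg, Δh = 13.9964 m
ΔPE = mgΔh = (48.0)(11.3)(13.9964) = 7591.66 J = 1814 cal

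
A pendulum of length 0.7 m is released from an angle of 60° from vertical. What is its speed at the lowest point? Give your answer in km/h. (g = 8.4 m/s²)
h = L(1 − cosθ) = 0.7(1 − cos60°) = 0.35 m
v = √(2gh) = √(2·8.4·0.35) = 2.42487 m/s = 8.73 km/h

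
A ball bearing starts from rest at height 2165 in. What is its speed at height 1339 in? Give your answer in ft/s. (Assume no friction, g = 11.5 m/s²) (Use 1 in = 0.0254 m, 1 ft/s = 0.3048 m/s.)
Convert to SI: h₁−h₂ = 20.9804 m
mgh₁ = mgh₂ + ½mv² ⇒ v = √(2g(h₁−h₂)) = √(2·11.5·20.9804) = 21.967 m/s = 72.07 ft/s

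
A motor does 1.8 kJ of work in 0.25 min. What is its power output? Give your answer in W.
Convert to SI: W = 1800.0 J, t = 15.0 s
P = W/t = 1800.0/15.0 = 120.0 W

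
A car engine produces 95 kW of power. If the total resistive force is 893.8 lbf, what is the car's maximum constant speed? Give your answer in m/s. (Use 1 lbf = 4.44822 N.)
Convert to SI: F = 3975.82 N
P = Fv ⇒ v = P/F = 95000 W/3975.82 N = 23.89 m/s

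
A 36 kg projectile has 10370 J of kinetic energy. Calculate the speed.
v = √(2·KE/m) = √(2·10370/36) = 24.0 m/s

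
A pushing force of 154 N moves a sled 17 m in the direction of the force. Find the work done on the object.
W = F·d = (154)(17) = 2618 J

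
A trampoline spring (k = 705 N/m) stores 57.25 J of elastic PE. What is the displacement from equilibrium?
x = √(2·PE/k) = √(2·57.25/705) = 0.403 m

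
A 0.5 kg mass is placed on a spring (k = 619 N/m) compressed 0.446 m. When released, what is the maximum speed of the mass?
½kx² = ½mv² ⇒ v = x√(k/m) = (0.446)√(619/0.5) = 15.69 m/s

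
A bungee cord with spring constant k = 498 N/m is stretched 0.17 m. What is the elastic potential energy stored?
PE = ½kx² = ½(498)(0.17)² = 7.196 J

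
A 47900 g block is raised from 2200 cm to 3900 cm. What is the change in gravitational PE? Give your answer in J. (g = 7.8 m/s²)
Convert to SI: m = 47.9 kg, Δh = 17.0 m
ΔPE = mgΔh = (47.9)(7.8)(17.0) = 6352 J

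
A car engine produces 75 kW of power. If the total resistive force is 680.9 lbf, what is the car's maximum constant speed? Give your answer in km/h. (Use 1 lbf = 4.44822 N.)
Convert to SI: F = 3028.79 N
P = Fv ⇒ v = P/F = 75000 W/3028.79 N = 24.7623 m/s = 89.14 km/h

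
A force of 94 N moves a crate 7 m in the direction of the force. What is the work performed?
W = F·d = (94)(7) = 658.0 J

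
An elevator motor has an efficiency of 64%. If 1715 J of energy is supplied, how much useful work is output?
W_out = η·W_in = 0.64·1715 = 1097.6 J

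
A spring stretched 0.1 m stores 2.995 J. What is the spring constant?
k = 2·PE/x² = 2·2.995/(0.1)² = 599.0 N/m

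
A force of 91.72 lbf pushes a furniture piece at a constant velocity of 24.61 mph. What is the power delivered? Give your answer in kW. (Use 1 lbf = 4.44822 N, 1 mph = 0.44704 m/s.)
Convert to SI: F = 407.991 N, v = 11.0017 m/s
P = Fv = (407.991)(11.0017) = 4488.57 W = 4.489 kW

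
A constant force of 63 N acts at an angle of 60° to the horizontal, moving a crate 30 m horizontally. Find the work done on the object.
W = F·d·cosθ = (63)(30)cos(60°) = 945.0 J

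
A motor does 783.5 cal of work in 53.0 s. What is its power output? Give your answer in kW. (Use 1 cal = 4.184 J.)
Convert to SI: W = 3278.16 J, t = 53.0 s
P = W/t = 3278.16/53.0 = 61.8522 W = 0.06185 kW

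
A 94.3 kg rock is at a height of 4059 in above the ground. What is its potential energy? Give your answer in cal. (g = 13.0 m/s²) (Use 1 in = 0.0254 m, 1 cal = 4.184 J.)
Convert to SI: m = 94.3 kg, h = 103.099 m
PE = mgh = (94.3)(13.0)(103.099) = 126389 J = 30210 cal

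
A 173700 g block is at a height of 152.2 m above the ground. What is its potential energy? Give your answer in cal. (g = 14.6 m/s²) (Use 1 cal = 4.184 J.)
Convert to SI: m = 173.7 kg, h = 152.2 m
PE = mgh = (173.7)(14.6)(152.2) = 385982 J = 92250 cal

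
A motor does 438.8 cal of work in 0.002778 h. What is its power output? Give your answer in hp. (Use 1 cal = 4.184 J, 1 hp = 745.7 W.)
Convert to SI: W = 1835.94 J, t = 10.0008 s
P = W/t = 1835.94/10.0008 = 183.579 W = 0.2462 hp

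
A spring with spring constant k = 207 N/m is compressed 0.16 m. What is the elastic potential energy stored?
PE = ½kx² = ½(207)(0.16)² = 2.65 J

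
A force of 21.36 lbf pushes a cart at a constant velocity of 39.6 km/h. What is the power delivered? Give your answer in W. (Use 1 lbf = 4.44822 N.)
Convert to SI: F = 95.014 N, v = 11.0 m/s
P = Fv = (95.014)(11.0) = 1045 W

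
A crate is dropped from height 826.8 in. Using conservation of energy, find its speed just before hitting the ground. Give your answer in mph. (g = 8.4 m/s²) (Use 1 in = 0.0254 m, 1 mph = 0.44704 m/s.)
Convert to SI: h = 21.0007 m
mgh = ½mv² ⇒ v = √(2gh) = √(2·8.4·21.0007) = 18.7833 m/s = 42.02 mph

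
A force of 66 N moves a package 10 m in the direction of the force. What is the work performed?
W = F·d = (66)(10) = 660.0 J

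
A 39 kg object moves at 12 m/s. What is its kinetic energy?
KE = ½mv² = ½(39)(12)² = 2808.0 J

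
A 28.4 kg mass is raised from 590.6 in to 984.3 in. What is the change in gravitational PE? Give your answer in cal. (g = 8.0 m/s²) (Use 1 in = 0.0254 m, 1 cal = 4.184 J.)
Convert to SI: m = 28.4 kg, Δh = 9.99998 m
ΔPE = mgΔh = (28.4)(8.0)(9.99998) = 2272.0 J = 543.0 cal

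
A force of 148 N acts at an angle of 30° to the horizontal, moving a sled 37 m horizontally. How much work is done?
W = F·d·cosθ = (148)(37)cos(30°) = 4742 J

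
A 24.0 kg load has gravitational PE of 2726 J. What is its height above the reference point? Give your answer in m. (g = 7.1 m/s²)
h = PE/(mg) = 2726.0/(24.0·7.1) = 16.0 m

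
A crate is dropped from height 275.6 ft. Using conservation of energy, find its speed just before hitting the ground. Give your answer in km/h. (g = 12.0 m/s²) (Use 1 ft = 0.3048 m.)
Convert to SI: h = 84.0029 m
mgh = ½mv² ⇒ v = √(2gh) = √(2·12.0·84.0029) = 44.9007 m/s = 161.6 km/h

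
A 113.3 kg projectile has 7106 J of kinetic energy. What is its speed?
v = √(2·KE/m) = √(2·7106/113.3) = 11.2 m/s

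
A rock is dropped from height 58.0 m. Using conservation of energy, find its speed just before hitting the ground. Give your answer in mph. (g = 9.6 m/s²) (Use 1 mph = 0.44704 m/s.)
mgh = ½mv² ⇒ v = √(2gh) = √(2·9.6·58.0) = 33.3706 m/s = 74.65 mph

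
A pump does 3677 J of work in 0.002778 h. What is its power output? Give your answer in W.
Convert to SI: W = 3677.0 J, t = 10.0008 s
P = W/t = 3677.0/10.0008 = 367.7 W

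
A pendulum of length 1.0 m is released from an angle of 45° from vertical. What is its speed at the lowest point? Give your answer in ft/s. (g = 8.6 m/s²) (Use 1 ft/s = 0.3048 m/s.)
h = L(1 − cosθ) = 1.0(1 − cos45°) = 0.292893 m
v = √(2gh) = √(2·8.6·0.292893) = 2.2445 m/s = 7.364 ft/s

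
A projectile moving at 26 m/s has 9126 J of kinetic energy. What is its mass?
m = 2·KE/v² = 2·9126/(26)² = 27.0 kg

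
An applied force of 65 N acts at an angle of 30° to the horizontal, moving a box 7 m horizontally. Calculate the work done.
W = F·d·cosθ = (65)(7)cos(30°) = 394.0 J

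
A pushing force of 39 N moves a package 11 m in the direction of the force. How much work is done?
W = F·d = (39)(11) = 429.0 J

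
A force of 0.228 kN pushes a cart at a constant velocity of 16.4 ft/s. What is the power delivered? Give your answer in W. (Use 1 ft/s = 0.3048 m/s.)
Convert to SI: F = 228.0 N, v = 4.99872 m/s
P = Fv = (228.0)(4.99872) = 1140 W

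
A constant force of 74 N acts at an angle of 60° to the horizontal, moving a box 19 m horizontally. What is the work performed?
W = F·d·cosθ = (74)(19)cos(60°) = 703.0 J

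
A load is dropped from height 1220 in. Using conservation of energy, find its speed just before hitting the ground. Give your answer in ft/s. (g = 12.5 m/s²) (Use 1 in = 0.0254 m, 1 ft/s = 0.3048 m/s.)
Convert to SI: h = 30.988 m
mgh = ½mv² ⇒ v = √(2gh) = √(2·12.5·30.988) = 27.8334 m/s = 91.32 ft/s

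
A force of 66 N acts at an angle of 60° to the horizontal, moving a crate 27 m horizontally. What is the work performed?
W = F·d·cosθ = (66)(27)cos(60°) = 891.0 J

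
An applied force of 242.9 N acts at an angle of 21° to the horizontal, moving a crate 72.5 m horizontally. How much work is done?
W = F·d·cosθ = (242.9)(72.5)cos(21°) = 16440 J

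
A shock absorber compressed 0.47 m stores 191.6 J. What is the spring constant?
k = 2·PE/x² = 2·191.6/(0.47)² = 1735 N/m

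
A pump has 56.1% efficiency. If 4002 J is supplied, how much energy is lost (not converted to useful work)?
W_lost = W_in(1 − η) = 4002·(1 − 0.561) = 1757 J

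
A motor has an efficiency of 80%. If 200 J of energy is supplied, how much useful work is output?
W_out = η·W_in = 0.8·200 = 160.0 J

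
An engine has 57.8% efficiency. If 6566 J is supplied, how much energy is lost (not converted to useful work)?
W_lost = W_in(1 − η) = 6566·(1 − 0.578) = 2771 J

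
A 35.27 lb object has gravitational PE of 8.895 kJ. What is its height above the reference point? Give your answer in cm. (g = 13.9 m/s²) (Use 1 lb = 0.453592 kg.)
Convert to SI: m = 15.9982 kg, PE = 8895.0 J
h = PE/(mg) = 8895.0/(15.9982·13.9) = 40.0 m = 4000 cm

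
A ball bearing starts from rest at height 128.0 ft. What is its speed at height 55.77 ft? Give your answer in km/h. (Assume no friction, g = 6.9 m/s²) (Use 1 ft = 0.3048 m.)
Convert to SI: h₁−h₂ = 22.0157 m
mgh₁ = mgh₂ + ½mv² ⇒ v = √(2g(h₁−h₂)) = √(2·6.9·22.0157) = 17.4303 m/s = 62.75 km/h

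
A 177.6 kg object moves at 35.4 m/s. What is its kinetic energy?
KE = ½mv² = ½(177.6)(35.4)² = 111300 J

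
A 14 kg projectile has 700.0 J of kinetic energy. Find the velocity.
v = √(2·KE/m) = √(2·700.0/14) = 10.0 m/s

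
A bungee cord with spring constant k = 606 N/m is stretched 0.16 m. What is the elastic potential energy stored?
PE = ½kx² = ½(606)(0.16)² = 7.757 J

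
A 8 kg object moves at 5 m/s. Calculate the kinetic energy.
KE = ½mv² = ½(8)(5)² = 100.0 J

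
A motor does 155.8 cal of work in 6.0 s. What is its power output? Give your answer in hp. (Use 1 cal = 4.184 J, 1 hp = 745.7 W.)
Convert to SI: W = 651.867 J, t = 6.0 s
P = W/t = 651.867/6.0 = 108.645 W = 0.1457 hp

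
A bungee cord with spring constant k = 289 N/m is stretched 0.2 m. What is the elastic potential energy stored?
PE = ½kx² = ½(289)(0.2)² = 5.78 J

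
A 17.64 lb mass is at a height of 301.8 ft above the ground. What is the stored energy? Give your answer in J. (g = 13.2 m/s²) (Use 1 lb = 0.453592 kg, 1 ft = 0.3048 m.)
Convert to SI: m = 8.00136 kg, h = 91.9886 m
PE = mgh = (8.00136)(13.2)(91.9886) = 9716 J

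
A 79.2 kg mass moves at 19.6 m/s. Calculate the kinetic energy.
KE = ½mv² = ½(79.2)(19.6)² = 15210 J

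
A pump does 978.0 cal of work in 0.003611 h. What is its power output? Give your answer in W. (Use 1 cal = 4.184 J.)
Convert to SI: W = 4091.95 J, t = 12.9996 s
P = W/t = 4091.95/12.9996 = 314.8 W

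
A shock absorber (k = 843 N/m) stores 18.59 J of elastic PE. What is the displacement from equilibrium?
x = √(2·PE/k) = √(2·18.59/843) = 0.21 m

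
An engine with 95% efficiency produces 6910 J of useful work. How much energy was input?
W_in = W_out/η = 6910/0.95 = 7274 J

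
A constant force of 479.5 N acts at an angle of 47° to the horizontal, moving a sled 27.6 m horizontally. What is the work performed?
W = F·d·cosθ = (479.5)(27.6)cos(47°) = 9026 J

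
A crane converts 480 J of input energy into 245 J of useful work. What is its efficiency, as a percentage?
η = W_out/W_in = 245/480 = 51.04%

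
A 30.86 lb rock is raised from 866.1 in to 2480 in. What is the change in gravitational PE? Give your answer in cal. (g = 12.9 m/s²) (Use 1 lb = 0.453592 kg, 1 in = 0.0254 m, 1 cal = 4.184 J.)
Convert to SI: m = 13.9978 kg, Δh = 40.9931 m
ΔPE = mgΔh = (13.9978)(12.9)(40.9931) = 7402.21 J = 1769 cal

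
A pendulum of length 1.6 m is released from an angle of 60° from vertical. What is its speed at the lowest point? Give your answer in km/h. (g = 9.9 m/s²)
h = L(1 − cosθ) = 1.6(1 − cos60°) = 0.8 m
v = √(2gh) = √(2·9.9·0.8) = 3.97995 m/s = 14.33 km/h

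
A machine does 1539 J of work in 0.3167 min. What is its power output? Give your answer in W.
Convert to SI: W = 1539.0 J, t = 19.002 s
P = W/t = 1539.0/19.002 = 80.99 W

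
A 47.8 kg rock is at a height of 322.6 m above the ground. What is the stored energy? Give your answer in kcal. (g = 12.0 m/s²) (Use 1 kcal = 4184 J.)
PE = mgh = (47.8)(12.0)(322.6) = 185043 J = 44.23 kcal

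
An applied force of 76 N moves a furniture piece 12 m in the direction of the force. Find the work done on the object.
W = F·d = (76)(12) = 912.0 J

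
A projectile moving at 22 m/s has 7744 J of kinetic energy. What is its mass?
m = 2·KE/v² = 2·7744/(22)² = 32.0 kg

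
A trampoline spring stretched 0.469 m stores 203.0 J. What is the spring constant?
k = 2·PE/x² = 2·203.0/(0.469)² = 1846 N/m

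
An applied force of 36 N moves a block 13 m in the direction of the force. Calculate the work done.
W = F·d = (36)(13) = 468.0 J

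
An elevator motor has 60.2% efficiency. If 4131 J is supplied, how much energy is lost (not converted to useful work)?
W_lost = W_in(1 − η) = 4131·(1 − 0.602) = 1644 J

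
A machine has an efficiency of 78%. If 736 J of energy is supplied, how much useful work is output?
W_out = η·W_in = 0.78·736 = 574.08 J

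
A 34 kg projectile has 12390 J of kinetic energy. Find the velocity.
v = √(2·KE/m) = √(2·12390/34) = 27.0 m/s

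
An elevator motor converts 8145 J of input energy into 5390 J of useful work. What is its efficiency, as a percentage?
η = W_out/W_in = 5390/8145 = 66.18%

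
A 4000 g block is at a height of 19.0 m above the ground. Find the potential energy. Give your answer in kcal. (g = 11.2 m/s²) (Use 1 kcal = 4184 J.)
Convert to SI: m = 4.0 kg, h = 19.0 m
PE = mgh = (4.0)(11.2)(19.0) = 851.2 J = 0.2034 kcal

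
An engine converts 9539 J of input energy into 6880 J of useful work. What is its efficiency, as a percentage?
η = W_out/W_in = 6880/9539 = 72.12%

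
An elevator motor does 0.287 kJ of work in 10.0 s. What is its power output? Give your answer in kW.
Convert to SI: W = 287.0 J, t = 10.0 s
P = W/t = 287.0/10.0 = 28.7 W = 0.0287 kW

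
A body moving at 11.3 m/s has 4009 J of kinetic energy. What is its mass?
m = 2·KE/v² = 2·4009/(11.3)² = 62.79 kg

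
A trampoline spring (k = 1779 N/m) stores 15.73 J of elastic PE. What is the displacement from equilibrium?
x = √(2·PE/k) = √(2·15.73/1779) = 0.133 m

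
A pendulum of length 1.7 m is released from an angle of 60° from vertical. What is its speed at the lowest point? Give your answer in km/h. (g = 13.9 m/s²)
h = L(1 − cosθ) = 1.7(1 − cos60°) = 0.85 m
v = √(2gh) = √(2·13.9·0.85) = 4.86107 m/s = 17.5 km/h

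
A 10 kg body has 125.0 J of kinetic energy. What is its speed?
v = √(2·KE/m) = √(2·125.0/10) = 5.0 m/s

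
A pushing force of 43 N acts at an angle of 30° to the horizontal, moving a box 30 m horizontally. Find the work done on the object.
W = F·d·cosθ = (43)(30)cos(30°) = 1117 J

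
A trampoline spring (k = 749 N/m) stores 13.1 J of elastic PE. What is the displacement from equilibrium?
x = √(2·PE/k) = √(2·13.1/749) = 0.187 m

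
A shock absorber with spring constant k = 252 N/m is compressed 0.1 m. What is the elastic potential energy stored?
PE = ½kx² = ½(252)(0.1)² = 1.26 J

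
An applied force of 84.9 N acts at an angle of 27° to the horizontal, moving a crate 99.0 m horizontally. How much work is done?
W = F·d·cosθ = (84.9)(99.0)cos(27°) = 7489 J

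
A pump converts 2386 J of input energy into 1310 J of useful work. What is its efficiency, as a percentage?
η = W_out/W_in = 1310/2386 = 54.9%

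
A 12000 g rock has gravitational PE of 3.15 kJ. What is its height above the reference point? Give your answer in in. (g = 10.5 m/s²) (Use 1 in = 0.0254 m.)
Convert to SI: m = 12.0 kg, PE = 3150.0 J
h = PE/(mg) = 3150.0/(12.0·10.5) = 25.0 m = 984.3 in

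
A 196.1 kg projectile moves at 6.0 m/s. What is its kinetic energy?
KE = ½mv² = ½(196.1)(6.0)² = 3530 J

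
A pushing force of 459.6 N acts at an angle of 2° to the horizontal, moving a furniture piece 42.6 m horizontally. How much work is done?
W = F·d·cosθ = (459.6)(42.6)cos(2°) = 19570 J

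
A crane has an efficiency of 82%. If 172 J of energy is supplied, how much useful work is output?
W_out = η·W_in = 0.82·172 = 141.04 J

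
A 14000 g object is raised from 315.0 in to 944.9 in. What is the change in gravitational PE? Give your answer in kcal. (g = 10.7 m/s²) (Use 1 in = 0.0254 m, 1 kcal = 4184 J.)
Convert to SI: m = 14.0 kg, Δh = 15.9995 m
ΔPE = mgΔh = (14.0)(10.7)(15.9995) = 2396.72 J = 0.5728 kcal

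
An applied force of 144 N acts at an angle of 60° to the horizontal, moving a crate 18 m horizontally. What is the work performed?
W = F·d·cosθ = (144)(18)cos(60°) = 1296 J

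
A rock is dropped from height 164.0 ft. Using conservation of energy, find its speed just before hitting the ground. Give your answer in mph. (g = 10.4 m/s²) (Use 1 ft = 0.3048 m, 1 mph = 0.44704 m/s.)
Convert to SI: h = 49.9872 m
mgh = ½mv² ⇒ v = √(2gh) = √(2·10.4·49.9872) = 32.2449 m/s = 72.13 mph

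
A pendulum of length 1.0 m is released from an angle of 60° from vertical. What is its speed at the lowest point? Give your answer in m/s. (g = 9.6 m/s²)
h = L(1 − cosθ) = 1.0(1 − cos60°) = 0.5 m
v = √(2gh) = √(2·9.6·0.5) = 3.098 m/s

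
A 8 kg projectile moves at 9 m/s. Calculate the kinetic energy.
KE = ½mv² = ½(8)(9)² = 324.0 J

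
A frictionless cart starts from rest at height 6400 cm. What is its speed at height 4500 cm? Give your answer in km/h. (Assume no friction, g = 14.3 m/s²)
Convert to SI: h₁−h₂ = 19.0 m
mgh₁ = mgh₂ + ½mv² ⇒ v = √(2g(h₁−h₂)) = √(2·14.3·19.0) = 23.3109 m/s = 83.92 km/h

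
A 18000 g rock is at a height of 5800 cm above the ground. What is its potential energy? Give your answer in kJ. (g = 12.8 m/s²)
Convert to SI: m = 18.0 kg, h = 58.0 m
PE = mgh = (18.0)(12.8)(58.0) = 13363.2 J = 13.36 kJ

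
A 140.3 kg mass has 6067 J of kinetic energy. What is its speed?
v = √(2·KE/m) = √(2·6067/140.3) = 9.3 m/s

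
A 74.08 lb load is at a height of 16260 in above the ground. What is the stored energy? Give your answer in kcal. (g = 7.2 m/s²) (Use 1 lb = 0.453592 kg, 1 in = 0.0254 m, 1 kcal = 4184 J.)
Convert to SI: m = 33.6021 kg, h = 413.004 m
PE = mgh = (33.6021)(7.2)(413.004) = 99920.2 J = 23.88 kcal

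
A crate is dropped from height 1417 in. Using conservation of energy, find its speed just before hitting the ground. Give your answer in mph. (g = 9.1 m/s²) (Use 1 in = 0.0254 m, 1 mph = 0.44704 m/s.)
Convert to SI: h = 35.9918 m
mgh = ½mv² ⇒ v = √(2gh) = √(2·9.1·35.9918) = 25.594 m/s = 57.25 mph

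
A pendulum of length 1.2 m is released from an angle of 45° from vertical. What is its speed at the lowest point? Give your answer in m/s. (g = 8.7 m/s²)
h = L(1 − cosθ) = 1.2(1 − cos45°) = 0.351472 m
v = √(2gh) = √(2·8.7·0.351472) = 2.473 m/s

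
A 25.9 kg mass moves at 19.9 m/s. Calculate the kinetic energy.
KE = ½mv² = ½(25.9)(19.9)² = 5128 J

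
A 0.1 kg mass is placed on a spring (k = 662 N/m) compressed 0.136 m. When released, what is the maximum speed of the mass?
½kx² = ½mv² ⇒ v = x√(k/m) = (0.136)√(662/0.1) = 11.07 m/s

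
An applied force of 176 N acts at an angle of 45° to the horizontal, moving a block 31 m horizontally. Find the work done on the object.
W = F·d·cosθ = (176)(31)cos(45°) = 3858 J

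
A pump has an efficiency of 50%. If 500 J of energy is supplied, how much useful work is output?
W_out = η·W_in = 0.5·500 = 250.0 J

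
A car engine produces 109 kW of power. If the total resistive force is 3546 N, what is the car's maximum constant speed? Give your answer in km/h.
P = Fv ⇒ v = P/F = 109000 W/3546.0 N = 30.7389 m/s = 110.7 km/h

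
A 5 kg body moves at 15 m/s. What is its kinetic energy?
KE = ½mv² = ½(5)(15)² = 562.5 J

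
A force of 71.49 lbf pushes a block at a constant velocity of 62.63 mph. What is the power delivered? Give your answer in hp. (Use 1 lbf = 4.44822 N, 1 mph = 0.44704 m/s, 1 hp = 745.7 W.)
Convert to SI: F = 318.003 N, v = 27.9981 m/s
P = Fv = (318.003)(27.9981) = 8903.49 W = 11.94 hp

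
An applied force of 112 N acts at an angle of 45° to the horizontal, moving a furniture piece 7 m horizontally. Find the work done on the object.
W = F·d·cosθ = (112)(7)cos(45°) = 554.4 J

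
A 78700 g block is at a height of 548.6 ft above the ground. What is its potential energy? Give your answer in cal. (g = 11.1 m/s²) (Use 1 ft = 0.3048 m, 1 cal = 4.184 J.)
Convert to SI: m = 78.7 kg, h = 167.213 m
PE = mgh = (78.7)(11.1)(167.213) = 146073 J = 34910 cal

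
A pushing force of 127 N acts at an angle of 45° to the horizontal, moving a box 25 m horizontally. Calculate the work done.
W = F·d·cosθ = (127)(25)cos(45°) = 2245 J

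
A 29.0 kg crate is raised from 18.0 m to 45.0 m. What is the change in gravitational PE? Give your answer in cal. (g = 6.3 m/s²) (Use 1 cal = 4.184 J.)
ΔPE = mgΔh = (29.0)(6.3)(27.0) = 4932.9 J = 1179 cal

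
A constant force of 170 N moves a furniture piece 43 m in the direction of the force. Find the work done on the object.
W = F·d = (170)(43) = 7310 J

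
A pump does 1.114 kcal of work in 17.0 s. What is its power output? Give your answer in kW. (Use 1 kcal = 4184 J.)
Convert to SI: W = 4660.98 J, t = 17.0 s
P = W/t = 4660.98/17.0 = 274.175 W = 0.2742 kW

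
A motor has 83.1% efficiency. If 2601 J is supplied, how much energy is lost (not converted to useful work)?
W_lost = W_in(1 − η) = 2601·(1 − 0.831) = 439.6 J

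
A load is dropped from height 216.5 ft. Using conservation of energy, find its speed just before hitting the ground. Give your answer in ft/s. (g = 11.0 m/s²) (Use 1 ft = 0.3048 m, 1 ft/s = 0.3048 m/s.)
Convert to SI: h = 65.9892 m
mgh = ½mv² ⇒ v = √(2gh) = √(2·11.0·65.9892) = 38.102 m/s = 125.0 ft/s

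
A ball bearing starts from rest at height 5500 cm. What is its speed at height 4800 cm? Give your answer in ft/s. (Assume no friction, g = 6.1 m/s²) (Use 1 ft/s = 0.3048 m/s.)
Convert to SI: h₁−h₂ = 7.0 m
mgh₁ = mgh₂ + ½mv² ⇒ v = √(2g(h₁−h₂)) = √(2·6.1·7.0) = 9.24121 m/s = 30.32 ft/s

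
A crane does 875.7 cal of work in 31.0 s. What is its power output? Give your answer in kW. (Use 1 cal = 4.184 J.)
Convert to SI: W = 3663.93 J, t = 31.0 s
P = W/t = 3663.93/31.0 = 118.191 W = 0.1182 kW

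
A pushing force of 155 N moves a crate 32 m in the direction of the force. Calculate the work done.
W = F·d = (155)(32) = 4960 J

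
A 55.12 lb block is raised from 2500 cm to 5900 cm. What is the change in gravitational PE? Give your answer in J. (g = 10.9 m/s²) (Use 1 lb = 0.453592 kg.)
Convert to SI: m = 25.002 kg, Δh = 34.0 m
ΔPE = mgΔh = (25.002)(10.9)(34.0) = 9266 J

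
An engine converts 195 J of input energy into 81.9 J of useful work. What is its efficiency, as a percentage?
η = W_out/W_in = 81.9/195 = 42.0%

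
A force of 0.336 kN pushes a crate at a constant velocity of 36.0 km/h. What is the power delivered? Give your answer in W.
Convert to SI: F = 336.0 N, v = 10.0 m/s
P = Fv = (336.0)(10.0) = 3360 W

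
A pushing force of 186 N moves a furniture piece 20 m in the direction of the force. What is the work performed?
W = F·d = (186)(20) = 3720 J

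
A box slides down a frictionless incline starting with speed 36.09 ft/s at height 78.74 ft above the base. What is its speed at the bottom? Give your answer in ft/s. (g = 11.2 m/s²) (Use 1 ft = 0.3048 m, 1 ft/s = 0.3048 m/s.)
Convert to SI: v₀ = 11.0002 m/s, h = 24.0 m
½mv₀² + mgh = ½mv² ⇒ v = √(v₀² + 2gh) = √(11.0002² + 2·11.2·24.0) = 25.6633 m/s = 84.2 ft/s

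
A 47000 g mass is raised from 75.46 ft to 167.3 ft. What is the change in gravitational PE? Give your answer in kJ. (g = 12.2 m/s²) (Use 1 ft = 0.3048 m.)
Convert to SI: m = 47.0 kg, Δh = 27.9928 m
ΔPE = mgΔh = (47.0)(12.2)(27.9928) = 16051.1 J = 16.05 kJ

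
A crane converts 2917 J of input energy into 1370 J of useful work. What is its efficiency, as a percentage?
η = W_out/W_in = 1370/2917 = 46.97%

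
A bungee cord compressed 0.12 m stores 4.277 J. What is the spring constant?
k = 2·PE/x² = 2·4.277/(0.12)² = 594.0 N/m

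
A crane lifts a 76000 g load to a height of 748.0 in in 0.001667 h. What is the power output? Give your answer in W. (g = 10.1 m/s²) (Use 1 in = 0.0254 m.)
Convert to SI: m = 76.0 kg, h = 18.9992 m, t = 6.0012 s
P = mgh/t = (76.0)(10.1)(18.9992)/6.0012 = 2430 W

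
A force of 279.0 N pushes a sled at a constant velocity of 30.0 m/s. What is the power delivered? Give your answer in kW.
P = Fv = (279.0)(30.0) = 8370.0 W = 8.37 kW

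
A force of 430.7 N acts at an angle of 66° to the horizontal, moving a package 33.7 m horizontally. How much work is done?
W = F·d·cosθ = (430.7)(33.7)cos(66°) = 5904 J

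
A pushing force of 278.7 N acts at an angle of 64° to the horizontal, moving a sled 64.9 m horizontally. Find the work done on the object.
W = F·d·cosθ = (278.7)(64.9)cos(64°) = 7929 J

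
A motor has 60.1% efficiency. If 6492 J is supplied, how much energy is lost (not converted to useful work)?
W_lost = W_in(1 − η) = 6492·(1 − 0.601) = 2590 J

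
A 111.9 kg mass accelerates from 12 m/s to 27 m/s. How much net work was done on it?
W = ΔKE = ½m(v₂² − v₁²) = ½(111.9)(27² − 12²) = 32730.75 J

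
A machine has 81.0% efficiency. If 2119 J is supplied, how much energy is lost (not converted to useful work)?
W_lost = W_in(1 − η) = 2119·(1 − 0.81) = 402.6 J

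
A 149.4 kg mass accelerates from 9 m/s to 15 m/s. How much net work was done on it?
W = ΔKE = ½m(v₂² − v₁²) = ½(149.4)(15² − 9²) = 10756.8 J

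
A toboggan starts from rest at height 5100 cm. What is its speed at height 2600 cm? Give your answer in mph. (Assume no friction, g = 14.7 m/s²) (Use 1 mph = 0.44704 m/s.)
Convert to SI: h₁−h₂ = 25.0 m
mgh₁ = mgh₂ + ½mv² ⇒ v = √(2g(h₁−h₂)) = √(2·14.7·25.0) = 27.1109 m/s = 60.65 mph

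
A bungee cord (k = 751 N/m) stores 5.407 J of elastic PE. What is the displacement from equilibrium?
x = √(2·PE/k) = √(2·5.407/751) = 0.12 m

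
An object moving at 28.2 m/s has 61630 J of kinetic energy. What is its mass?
m = 2·KE/v² = 2·61630/(28.2)² = 155.0 kg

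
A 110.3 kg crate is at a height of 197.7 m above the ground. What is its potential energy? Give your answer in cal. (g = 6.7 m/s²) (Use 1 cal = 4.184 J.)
PE = mgh = (110.3)(6.7)(197.7) = 146102 J = 34920 cal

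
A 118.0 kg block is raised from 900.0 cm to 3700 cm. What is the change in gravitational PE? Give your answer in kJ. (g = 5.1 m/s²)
Convert to SI: m = 118.0 kg, Δh = 28.0 m
ΔPE = mgΔh = (118.0)(5.1)(28.0) = 16850.4 J = 16.85 kJ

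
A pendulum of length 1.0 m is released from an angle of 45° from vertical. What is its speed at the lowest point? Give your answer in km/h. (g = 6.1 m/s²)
h = L(1 − cosθ) = 1.0(1 − cos45°) = 0.292893 m
v = √(2gh) = √(2·6.1·0.292893) = 1.89032 m/s = 6.805 km/h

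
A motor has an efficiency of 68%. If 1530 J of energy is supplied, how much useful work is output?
W_out = η·W_in = 0.68·1530 = 1040.4 J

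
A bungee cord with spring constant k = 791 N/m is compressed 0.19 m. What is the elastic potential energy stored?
PE = ½kx² = ½(791)(0.19)² = 14.28 J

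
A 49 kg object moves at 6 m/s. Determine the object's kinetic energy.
KE = ½mv² = ½(49)(6)² = 882.0 J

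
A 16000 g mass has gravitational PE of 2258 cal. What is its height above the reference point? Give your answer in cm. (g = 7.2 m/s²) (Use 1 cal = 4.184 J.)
Convert to SI: m = 16.0 kg, PE = 9447.47 J
h = PE/(mg) = 9447.47/(16.0·7.2) = 82.0093 m = 8201 cm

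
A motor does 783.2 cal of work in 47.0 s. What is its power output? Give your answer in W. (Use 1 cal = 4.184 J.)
Convert to SI: W = 3276.91 J, t = 47.0 s
P = W/t = 3276.91/47.0 = 69.72 W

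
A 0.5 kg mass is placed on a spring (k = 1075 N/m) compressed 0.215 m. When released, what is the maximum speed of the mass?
½kx² = ½mv² ⇒ v = x√(k/m) = (0.215)√(1075/0.5) = 9.969 m/s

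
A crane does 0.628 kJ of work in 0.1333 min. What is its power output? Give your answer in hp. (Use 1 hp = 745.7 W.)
Convert to SI: W = 628.0 J, t = 7.998 s
P = W/t = 628.0/7.998 = 78.5196 W = 0.1053 hp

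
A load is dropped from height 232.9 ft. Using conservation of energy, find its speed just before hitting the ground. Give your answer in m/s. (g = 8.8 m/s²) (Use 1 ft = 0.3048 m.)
Convert to SI: h = 70.9879 m
mgh = ½mv² ⇒ v = √(2gh) = √(2·8.8·70.9879) = 35.35 m/s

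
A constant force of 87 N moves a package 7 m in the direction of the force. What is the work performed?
W = F·d = (87)(7) = 609.0 J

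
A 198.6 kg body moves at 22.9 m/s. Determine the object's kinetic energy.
KE = ½mv² = ½(198.6)(22.9)² = 52070 J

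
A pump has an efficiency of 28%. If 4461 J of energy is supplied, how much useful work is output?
W_out = η·W_in = 0.28·4461 = 1249.08 J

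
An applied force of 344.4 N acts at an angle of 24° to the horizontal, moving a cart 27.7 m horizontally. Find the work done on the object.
W = F·d·cosθ = (344.4)(27.7)cos(24°) = 8715 J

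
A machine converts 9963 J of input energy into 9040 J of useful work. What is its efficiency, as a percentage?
η = W_out/W_in = 9040/9963 = 90.74%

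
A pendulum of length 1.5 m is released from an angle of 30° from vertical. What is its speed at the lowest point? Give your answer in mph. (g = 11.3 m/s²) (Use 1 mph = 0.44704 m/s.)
h = L(1 − cosθ) = 1.5(1 − cos30°) = 0.200962 m
v = √(2gh) = √(2·11.3·0.200962) = 2.13114 m/s = 4.767 mph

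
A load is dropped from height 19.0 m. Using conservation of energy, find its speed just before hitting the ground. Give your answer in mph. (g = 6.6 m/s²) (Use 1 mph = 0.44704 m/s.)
mgh = ½mv² ⇒ v = √(2gh) = √(2·6.6·19.0) = 15.8367 m/s = 35.43 mph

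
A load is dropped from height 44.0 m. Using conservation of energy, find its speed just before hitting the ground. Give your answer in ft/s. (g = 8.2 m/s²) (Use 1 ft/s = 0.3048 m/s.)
mgh = ½mv² ⇒ v = √(2gh) = √(2·8.2·44.0) = 26.8626 m/s = 88.13 ft/s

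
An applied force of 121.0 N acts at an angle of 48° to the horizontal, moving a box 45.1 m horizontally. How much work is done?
W = F·d·cosθ = (121.0)(45.1)cos(48°) = 3652 J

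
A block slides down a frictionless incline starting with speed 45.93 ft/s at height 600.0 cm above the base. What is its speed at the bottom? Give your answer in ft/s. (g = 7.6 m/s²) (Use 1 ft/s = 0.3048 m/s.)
Convert to SI: v₀ = 13.9995 m/s, h = 6.0 m
½mv₀² + mgh = ½mv² ⇒ v = √(v₀² + 2gh) = √(13.9995² + 2·7.6·6.0) = 16.9465 m/s = 55.6 ft/s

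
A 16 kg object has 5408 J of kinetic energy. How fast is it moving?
v = √(2·KE/m) = √(2·5408/16) = 26.0 m/s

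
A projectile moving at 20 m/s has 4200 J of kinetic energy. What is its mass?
m = 2·KE/v² = 2·4200/(20)² = 21.0 kg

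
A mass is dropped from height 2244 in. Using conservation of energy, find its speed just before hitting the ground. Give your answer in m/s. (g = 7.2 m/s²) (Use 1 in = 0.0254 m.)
Convert to SI: h = 56.9976 m
mgh = ½mv² ⇒ v = √(2gh) = √(2·7.2·56.9976) = 28.65 m/s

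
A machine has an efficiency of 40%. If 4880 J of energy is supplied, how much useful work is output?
W_out = η·W_in = 0.4·4880 = 1952.0 J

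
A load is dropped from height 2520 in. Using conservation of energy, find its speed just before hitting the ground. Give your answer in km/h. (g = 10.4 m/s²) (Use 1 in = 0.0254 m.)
Convert to SI: h = 64.008 m
mgh = ½mv² ⇒ v = √(2gh) = √(2·10.4·64.008) = 36.4879 m/s = 131.4 km/h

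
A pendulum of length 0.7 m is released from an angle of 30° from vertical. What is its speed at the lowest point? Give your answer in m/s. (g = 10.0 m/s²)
h = L(1 − cosθ) = 0.7(1 − cos30°) = 0.0937822 m
v = √(2gh) = √(2·10.0·0.0937822) = 1.37 m/s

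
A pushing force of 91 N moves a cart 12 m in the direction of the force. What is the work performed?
W = F·d = (91)(12) = 1092 J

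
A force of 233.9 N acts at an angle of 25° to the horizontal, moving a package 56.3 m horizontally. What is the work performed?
W = F·d·cosθ = (233.9)(56.3)cos(25°) = 11930 J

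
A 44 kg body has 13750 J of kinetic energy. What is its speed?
v = √(2·KE/m) = √(2·13750/44) = 25.0 m/s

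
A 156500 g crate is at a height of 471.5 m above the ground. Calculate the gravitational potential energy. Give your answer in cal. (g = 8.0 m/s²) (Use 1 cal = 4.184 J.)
Convert to SI: m = 156.5 kg, h = 471.5 m
PE = mgh = (156.5)(8.0)(471.5) = 590318 J = 141100 cal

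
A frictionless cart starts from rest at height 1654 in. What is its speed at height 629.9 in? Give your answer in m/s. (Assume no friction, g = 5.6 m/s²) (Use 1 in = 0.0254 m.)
Convert to SI: h₁−h₂ = 26.0121 m
mgh₁ = mgh₂ + ½mv² ⇒ v = √(2g(h₁−h₂)) = √(2·5.6·26.0121) = 17.07 m/s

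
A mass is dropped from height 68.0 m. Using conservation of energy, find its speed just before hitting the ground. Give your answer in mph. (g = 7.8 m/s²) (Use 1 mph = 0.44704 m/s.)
mgh = ½mv² ⇒ v = √(2gh) = √(2·7.8·68.0) = 32.5699 m/s = 72.86 mph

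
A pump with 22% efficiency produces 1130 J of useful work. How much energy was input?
W_in = W_out/η = 1130/0.22 = 5136 J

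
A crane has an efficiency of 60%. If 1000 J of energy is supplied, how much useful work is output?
W_out = η·W_in = 0.6·1000 = 600.0 J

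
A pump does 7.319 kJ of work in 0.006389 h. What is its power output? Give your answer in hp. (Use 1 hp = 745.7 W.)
Convert to SI: W = 7319.0 J, t = 23.0004 s
P = W/t = 7319.0/23.0004 = 318.212 W = 0.4267 hp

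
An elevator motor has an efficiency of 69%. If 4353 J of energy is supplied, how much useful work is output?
W_out = η·W_in = 0.69·4353 = 3003.57 J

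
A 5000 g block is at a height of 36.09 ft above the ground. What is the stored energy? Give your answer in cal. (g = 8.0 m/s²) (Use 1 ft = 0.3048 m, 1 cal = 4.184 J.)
Convert to SI: m = 5.0 kg, h = 11.0002 m
PE = mgh = (5.0)(8.0)(11.0002) = 440.009 J = 105.2 cal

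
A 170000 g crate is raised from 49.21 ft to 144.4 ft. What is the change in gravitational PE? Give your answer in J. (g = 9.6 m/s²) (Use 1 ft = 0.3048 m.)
Convert to SI: m = 170.0 kg, Δh = 29.0139 m
ΔPE = mgΔh = (170.0)(9.6)(29.0139) = 47350 J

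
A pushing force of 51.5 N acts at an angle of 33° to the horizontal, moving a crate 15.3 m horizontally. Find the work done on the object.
W = F·d·cosθ = (51.5)(15.3)cos(33°) = 660.8 J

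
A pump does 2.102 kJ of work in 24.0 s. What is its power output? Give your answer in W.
Convert to SI: W = 2102.0 J, t = 24.0 s
P = W/t = 2102.0/24.0 = 87.58 W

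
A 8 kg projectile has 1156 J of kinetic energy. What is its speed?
v = √(2·KE/m) = √(2·1156/8) = 17.0 m/s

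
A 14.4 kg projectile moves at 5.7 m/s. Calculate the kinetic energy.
KE = ½mv² = ½(14.4)(5.7)² = 233.9 J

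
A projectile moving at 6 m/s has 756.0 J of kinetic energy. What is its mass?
m = 2·KE/v² = 2·756.0/(6)² = 42.0 kg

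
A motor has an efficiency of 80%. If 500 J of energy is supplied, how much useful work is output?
W_out = η·W_in = 0.8·500 = 400.0 J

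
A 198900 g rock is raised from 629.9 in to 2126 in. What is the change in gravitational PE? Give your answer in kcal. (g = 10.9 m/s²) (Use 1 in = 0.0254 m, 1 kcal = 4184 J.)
Convert to SI: m = 198.9 kg, Δh = 38.0009 m
ΔPE = mgΔh = (198.9)(10.9)(38.0009) = 82386.4 J = 19.69 kcal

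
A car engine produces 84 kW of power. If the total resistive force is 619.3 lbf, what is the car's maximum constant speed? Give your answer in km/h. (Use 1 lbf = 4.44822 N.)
Convert to SI: F = 2754.78 N
P = Fv ⇒ v = P/F = 84000 W/2754.78 N = 30.4924 m/s = 109.8 km/h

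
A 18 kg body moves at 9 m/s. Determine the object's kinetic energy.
KE = ½mv² = ½(18)(9)² = 729.0 J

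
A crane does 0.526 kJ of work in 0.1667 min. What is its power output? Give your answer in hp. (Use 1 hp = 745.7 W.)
Convert to SI: W = 526.0 J, t = 10.002 s
P = W/t = 526.0/10.002 = 52.5895 W = 0.07052 hp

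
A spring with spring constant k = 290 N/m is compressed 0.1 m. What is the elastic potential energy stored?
PE = ½kx² = ½(290)(0.1)² = 1.45 J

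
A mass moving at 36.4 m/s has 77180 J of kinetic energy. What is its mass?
m = 2·KE/v² = 2·77180/(36.4)² = 116.5 kg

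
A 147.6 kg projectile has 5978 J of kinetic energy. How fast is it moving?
v = √(2·KE/m) = √(2·5978/147.6) = 9.0 m/s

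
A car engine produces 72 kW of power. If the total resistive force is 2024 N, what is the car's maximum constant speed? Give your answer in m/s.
P = Fv ⇒ v = P/F = 72000 W/2024.0 N = 35.57 m/s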